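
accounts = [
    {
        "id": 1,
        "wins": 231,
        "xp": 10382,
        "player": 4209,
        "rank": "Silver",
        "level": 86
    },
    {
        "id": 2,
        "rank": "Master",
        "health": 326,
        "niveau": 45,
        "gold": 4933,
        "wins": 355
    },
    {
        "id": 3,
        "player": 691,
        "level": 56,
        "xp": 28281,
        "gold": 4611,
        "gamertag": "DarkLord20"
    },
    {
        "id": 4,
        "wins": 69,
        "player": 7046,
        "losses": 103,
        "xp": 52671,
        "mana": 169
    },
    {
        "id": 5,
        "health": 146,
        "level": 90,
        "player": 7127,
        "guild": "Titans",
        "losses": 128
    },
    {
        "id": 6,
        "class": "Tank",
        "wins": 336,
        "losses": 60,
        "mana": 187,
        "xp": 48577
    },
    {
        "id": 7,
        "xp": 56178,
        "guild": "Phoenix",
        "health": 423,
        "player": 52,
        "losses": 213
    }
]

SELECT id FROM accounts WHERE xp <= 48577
[1, 3, 6]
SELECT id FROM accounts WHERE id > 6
[7]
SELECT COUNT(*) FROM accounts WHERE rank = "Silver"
1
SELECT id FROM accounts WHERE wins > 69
[1, 2, 6]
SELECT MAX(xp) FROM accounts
56178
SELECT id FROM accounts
[1, 2, 3, 4, 5, 6, 7]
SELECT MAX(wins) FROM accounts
355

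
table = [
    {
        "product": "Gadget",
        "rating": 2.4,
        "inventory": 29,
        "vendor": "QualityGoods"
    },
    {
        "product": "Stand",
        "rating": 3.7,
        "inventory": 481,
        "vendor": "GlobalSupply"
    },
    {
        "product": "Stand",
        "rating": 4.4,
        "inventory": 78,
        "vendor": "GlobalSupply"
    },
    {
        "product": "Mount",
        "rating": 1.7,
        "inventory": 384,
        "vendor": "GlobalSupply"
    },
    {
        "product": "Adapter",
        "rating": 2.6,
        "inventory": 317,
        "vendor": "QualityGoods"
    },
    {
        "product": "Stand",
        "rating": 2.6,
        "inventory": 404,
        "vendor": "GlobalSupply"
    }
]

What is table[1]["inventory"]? 481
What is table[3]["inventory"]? 384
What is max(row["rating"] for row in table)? 4.4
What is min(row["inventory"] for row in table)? 29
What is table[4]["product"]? "Adapter"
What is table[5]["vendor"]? "GlobalSupply"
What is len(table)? 6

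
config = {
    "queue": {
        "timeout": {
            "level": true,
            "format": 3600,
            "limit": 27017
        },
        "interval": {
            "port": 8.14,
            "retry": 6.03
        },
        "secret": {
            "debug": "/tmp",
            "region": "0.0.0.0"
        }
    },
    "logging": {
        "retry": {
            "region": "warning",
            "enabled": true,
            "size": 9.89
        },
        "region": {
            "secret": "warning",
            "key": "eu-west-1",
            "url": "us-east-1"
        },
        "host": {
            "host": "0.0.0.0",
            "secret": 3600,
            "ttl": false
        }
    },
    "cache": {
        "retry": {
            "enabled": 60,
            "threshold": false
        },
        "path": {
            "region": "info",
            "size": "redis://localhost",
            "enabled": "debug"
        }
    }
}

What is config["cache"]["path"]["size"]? "redis://localhost"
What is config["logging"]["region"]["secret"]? "warning"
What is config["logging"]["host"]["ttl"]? False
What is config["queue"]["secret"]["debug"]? "/tmp"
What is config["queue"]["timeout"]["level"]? True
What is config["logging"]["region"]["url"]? "us-east-1"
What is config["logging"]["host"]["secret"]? 3600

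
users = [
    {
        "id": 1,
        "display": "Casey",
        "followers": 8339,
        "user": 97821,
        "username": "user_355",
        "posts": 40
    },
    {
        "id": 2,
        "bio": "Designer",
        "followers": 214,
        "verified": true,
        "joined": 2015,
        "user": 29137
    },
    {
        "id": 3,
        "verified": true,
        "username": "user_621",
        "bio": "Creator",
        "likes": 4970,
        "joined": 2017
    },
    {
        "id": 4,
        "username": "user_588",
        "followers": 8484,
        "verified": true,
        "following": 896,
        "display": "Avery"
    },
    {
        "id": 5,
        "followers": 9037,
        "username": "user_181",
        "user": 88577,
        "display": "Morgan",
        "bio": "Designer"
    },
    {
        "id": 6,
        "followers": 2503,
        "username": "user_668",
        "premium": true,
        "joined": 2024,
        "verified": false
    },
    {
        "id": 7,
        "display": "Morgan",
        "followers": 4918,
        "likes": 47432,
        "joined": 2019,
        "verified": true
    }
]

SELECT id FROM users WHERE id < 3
[1, 2]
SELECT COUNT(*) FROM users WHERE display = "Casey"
1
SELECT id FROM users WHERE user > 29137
[1, 5]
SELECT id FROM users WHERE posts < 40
[]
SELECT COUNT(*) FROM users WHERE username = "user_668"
1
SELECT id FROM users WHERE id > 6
[7]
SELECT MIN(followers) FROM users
214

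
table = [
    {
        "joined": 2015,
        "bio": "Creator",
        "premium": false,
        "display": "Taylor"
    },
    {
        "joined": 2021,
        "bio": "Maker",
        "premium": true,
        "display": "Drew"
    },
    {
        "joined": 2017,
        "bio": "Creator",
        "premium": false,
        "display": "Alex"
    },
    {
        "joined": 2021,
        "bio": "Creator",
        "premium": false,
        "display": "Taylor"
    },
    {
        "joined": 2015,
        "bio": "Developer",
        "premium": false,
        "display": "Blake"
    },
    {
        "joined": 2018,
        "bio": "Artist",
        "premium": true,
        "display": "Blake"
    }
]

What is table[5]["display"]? "Blake"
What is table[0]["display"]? "Taylor"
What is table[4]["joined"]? 2015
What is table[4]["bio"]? "Developer"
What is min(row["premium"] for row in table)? False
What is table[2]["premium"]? False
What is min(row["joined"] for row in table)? 2015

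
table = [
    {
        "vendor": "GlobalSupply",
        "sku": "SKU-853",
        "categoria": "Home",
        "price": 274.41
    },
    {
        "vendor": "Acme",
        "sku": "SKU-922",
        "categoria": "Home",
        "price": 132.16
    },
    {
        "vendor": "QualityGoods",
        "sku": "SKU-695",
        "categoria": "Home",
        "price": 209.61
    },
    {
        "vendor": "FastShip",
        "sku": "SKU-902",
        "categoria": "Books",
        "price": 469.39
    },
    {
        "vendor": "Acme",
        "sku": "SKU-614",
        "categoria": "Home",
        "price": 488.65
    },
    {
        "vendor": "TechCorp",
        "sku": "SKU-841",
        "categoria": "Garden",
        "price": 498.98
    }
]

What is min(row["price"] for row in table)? 132.16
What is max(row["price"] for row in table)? 498.98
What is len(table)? 6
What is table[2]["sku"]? "SKU-695"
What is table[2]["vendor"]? "QualityGoods"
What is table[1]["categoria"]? "Home"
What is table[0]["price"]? 274.41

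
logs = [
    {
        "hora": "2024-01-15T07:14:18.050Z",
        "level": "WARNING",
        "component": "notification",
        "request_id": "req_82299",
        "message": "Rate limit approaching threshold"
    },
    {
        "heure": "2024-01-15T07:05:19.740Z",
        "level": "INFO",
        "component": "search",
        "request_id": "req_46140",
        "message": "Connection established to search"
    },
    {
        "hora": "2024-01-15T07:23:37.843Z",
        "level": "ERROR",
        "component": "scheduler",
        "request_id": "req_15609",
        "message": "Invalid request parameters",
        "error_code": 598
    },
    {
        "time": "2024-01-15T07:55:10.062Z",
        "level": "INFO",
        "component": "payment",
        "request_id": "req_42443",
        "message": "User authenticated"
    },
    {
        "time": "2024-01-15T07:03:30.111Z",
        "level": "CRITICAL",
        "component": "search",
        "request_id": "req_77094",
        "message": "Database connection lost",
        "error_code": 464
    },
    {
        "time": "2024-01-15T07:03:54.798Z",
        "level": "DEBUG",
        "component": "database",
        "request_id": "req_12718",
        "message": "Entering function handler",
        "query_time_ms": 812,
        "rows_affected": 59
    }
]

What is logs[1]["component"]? "search"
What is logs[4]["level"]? "CRITICAL"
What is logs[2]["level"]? "ERROR"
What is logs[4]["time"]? "2024-01-15T07:03:30.111Z"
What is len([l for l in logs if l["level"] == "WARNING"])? 1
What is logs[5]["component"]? "database"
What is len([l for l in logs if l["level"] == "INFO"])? 2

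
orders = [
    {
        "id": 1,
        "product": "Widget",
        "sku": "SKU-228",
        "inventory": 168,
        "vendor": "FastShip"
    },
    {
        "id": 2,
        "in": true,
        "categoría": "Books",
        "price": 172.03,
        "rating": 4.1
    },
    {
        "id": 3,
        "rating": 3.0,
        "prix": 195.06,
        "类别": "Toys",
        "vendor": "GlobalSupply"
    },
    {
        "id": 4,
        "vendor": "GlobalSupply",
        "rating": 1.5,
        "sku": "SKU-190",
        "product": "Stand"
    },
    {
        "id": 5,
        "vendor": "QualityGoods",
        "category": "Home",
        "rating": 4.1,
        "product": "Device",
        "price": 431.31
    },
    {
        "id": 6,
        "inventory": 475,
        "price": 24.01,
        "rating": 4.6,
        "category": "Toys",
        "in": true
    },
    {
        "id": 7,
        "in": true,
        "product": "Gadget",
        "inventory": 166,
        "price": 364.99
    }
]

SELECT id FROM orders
[1, 2, 3, 4, 5, 6, 7]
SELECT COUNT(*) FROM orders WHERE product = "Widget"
1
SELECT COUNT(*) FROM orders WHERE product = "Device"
1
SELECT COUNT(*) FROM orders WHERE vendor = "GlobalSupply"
2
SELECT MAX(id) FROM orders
7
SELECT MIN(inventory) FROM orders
166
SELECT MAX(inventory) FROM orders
475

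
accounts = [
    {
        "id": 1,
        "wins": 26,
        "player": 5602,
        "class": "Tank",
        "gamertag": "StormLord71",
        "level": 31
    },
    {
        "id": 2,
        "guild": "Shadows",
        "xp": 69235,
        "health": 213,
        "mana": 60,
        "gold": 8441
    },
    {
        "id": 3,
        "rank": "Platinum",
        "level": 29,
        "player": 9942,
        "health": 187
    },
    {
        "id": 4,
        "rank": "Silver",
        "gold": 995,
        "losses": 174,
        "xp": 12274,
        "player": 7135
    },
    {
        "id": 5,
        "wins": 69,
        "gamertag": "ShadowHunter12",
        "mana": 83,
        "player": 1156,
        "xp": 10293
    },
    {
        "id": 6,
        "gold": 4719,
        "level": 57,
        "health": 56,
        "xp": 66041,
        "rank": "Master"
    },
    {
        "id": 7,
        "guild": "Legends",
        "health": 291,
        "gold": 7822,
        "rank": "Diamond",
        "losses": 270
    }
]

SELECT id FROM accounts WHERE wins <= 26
[1]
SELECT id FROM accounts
[1, 2, 3, 4, 5, 6, 7]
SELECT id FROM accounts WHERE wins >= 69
[5]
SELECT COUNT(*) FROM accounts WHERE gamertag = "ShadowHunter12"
1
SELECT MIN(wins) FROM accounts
26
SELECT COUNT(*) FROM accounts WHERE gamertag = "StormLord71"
1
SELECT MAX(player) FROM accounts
9942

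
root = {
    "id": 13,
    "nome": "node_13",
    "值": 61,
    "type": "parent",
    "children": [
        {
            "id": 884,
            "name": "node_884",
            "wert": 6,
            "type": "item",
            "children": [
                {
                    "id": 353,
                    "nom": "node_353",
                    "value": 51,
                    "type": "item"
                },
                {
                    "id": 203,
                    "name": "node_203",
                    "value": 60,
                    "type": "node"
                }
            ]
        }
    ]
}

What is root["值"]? 61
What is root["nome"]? "node_13"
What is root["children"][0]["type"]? "item"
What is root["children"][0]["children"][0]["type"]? "item"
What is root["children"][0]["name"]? "node_884"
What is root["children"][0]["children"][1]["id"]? 203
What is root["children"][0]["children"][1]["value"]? 60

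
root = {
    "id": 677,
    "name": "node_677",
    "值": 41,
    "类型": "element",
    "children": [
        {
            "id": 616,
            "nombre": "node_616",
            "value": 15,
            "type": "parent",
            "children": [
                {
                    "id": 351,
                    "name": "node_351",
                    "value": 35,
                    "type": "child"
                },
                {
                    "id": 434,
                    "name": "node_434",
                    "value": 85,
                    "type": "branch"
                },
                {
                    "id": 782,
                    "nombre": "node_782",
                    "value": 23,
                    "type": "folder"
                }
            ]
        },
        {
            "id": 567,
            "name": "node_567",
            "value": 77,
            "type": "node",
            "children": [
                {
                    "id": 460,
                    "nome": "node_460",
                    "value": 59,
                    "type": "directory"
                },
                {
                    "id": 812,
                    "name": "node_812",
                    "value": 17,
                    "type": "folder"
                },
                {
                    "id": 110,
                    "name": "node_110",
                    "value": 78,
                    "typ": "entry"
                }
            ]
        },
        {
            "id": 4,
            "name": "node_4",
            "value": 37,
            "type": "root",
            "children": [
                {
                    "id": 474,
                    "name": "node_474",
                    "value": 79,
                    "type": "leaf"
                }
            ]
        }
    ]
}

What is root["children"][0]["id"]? 616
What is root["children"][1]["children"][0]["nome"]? "node_460"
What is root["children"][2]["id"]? 4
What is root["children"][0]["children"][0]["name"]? "node_351"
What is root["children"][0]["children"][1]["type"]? "branch"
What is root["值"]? 41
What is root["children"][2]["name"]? "node_4"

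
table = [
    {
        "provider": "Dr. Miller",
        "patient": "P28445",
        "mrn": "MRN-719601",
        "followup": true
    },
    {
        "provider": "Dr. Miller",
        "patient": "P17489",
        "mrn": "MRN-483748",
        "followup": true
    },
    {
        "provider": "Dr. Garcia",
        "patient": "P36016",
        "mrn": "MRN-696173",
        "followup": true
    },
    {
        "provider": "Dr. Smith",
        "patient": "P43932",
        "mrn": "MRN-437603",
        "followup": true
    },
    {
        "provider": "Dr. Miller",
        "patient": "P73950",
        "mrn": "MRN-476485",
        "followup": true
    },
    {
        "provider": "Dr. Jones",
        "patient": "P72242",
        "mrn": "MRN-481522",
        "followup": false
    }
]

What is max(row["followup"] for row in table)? True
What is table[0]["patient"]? "P28445"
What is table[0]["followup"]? True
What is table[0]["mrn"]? "MRN-719601"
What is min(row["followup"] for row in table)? False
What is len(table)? 6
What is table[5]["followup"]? False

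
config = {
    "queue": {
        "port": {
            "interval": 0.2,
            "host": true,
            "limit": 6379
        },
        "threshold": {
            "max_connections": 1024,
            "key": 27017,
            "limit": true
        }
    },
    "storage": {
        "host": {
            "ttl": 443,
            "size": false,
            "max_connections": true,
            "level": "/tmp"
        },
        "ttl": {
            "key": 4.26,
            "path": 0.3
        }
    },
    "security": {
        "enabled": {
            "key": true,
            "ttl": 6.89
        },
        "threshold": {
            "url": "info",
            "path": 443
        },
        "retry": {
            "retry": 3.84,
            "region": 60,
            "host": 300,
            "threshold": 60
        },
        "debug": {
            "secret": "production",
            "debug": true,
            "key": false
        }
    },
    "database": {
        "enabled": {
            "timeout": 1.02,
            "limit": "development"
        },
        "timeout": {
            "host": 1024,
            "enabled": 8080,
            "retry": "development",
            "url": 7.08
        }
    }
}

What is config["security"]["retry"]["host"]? 300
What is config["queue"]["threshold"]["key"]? 27017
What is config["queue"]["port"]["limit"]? 6379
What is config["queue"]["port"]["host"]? True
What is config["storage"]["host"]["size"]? False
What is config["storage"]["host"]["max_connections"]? True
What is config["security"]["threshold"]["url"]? "info"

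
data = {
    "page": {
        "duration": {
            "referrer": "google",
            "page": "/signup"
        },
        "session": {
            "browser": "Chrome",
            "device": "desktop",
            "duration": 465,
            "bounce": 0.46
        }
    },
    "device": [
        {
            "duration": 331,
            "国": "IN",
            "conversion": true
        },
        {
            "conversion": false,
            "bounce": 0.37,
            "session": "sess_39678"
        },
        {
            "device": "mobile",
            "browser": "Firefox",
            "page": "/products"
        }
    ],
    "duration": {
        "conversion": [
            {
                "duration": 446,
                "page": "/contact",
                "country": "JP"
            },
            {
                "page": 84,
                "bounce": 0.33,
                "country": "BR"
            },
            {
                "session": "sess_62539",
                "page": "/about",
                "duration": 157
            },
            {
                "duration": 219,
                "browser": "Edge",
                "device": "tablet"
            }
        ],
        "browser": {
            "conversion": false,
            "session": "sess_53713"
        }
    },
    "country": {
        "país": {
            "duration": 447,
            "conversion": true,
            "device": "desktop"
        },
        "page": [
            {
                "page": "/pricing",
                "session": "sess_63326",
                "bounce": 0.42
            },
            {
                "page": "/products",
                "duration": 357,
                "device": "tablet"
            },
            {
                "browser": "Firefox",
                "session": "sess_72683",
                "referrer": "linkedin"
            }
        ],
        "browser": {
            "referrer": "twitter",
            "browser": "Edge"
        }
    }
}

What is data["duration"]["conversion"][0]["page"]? "/contact"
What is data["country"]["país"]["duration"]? 447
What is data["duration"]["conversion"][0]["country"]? "JP"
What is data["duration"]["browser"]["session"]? "sess_53713"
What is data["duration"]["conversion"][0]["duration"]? 446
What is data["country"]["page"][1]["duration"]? 357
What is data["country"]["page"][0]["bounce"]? 0.42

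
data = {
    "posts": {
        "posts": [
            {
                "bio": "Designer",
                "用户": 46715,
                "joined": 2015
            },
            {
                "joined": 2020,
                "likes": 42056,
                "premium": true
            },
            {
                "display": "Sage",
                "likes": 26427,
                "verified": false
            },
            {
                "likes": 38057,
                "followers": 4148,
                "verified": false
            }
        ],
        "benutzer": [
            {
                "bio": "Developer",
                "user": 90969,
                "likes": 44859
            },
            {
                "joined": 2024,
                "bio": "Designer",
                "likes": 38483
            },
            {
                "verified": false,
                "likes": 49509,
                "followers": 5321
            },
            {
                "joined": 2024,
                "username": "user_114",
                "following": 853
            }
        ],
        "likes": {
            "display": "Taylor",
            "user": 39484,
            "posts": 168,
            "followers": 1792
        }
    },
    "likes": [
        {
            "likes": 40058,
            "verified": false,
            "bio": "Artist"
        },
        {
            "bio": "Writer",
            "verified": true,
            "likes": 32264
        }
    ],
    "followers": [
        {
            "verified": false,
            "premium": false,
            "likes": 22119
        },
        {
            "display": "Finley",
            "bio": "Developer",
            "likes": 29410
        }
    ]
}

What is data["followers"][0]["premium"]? False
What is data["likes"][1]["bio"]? "Writer"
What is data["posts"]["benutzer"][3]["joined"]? 2024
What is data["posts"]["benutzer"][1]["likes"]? 38483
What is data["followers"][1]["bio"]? "Developer"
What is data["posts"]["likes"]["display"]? "Taylor"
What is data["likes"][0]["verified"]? False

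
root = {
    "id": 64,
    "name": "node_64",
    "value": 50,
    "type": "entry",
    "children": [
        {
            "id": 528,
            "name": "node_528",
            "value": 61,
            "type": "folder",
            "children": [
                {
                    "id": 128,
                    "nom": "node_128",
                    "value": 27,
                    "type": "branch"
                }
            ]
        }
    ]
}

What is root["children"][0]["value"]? 61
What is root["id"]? 64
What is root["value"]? 50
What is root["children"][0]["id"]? 528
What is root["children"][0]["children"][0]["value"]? 27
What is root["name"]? "node_64"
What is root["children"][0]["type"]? "folder"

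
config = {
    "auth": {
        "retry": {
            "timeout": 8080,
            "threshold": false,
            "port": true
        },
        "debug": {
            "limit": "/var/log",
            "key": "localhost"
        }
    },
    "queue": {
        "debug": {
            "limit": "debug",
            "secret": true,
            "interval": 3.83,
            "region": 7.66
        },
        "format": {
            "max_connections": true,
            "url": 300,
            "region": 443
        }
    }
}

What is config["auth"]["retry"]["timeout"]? 8080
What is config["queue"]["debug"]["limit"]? "debug"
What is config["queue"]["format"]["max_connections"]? True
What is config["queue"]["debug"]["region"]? 7.66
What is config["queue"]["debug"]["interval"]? 3.83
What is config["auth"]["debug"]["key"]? "localhost"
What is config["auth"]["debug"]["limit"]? "/var/log"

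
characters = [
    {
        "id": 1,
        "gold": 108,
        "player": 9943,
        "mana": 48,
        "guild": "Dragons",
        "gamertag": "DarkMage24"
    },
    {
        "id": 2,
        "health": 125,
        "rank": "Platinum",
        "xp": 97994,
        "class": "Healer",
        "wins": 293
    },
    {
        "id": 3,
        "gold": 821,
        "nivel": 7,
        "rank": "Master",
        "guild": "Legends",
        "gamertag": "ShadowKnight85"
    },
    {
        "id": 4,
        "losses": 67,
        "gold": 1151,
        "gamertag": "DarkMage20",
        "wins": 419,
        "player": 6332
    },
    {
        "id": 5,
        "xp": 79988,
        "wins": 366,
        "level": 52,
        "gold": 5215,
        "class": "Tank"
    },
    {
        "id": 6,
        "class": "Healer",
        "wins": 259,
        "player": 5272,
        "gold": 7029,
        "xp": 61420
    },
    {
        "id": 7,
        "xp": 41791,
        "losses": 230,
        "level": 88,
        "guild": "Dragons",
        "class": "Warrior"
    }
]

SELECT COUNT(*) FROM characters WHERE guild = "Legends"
1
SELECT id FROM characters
[1, 2, 3, 4, 5, 6, 7]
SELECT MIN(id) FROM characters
1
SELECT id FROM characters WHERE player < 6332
[6]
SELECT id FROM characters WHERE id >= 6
[6, 7]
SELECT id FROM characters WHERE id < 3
[1, 2]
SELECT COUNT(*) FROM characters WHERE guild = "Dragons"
2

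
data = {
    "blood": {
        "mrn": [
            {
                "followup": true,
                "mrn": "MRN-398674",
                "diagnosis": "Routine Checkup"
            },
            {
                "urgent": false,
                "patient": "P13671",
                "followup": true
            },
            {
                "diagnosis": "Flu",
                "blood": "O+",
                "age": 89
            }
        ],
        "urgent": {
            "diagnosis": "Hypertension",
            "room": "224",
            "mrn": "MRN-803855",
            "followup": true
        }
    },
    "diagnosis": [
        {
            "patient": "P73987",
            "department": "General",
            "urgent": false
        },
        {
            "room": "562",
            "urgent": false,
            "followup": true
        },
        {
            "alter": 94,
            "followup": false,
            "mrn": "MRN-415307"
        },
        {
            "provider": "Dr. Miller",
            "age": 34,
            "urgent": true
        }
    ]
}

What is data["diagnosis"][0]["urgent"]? False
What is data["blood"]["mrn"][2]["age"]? 89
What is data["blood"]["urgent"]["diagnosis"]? "Hypertension"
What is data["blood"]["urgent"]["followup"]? True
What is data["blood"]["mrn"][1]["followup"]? True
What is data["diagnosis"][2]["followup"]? False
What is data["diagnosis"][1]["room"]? "562"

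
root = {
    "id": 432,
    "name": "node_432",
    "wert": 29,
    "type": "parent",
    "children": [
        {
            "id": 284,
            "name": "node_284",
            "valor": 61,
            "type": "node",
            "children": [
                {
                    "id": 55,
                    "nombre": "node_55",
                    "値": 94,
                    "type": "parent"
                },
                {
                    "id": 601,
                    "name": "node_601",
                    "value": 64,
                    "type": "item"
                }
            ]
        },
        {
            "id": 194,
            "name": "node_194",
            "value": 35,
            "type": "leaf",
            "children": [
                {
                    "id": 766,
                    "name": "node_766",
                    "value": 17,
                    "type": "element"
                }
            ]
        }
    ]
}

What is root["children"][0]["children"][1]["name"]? "node_601"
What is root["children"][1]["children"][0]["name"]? "node_766"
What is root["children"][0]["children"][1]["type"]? "item"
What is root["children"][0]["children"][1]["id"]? 601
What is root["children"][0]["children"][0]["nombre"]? "node_55"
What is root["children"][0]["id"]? 284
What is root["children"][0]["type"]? "node"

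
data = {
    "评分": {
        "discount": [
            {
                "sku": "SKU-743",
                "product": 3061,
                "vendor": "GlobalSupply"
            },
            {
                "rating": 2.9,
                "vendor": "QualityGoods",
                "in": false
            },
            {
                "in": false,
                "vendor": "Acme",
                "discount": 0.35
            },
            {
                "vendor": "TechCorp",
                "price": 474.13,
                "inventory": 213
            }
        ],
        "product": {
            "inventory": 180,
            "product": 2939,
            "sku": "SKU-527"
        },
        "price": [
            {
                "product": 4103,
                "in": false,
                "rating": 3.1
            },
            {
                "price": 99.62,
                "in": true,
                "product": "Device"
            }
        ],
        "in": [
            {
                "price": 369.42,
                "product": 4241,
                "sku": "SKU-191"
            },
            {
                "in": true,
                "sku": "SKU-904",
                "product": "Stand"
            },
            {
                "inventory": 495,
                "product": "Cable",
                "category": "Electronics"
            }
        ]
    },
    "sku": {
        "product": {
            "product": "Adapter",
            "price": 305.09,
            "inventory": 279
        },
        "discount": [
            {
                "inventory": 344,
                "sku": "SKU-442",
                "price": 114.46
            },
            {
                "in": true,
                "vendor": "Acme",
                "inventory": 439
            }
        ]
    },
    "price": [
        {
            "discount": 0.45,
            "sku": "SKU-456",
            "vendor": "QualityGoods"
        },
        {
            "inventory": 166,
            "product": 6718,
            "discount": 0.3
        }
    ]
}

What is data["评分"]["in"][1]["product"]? "Stand"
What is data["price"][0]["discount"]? 0.45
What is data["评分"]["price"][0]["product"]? 4103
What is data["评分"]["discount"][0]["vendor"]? "GlobalSupply"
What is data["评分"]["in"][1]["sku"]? "SKU-904"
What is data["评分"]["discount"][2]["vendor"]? "Acme"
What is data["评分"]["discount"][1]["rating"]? 2.9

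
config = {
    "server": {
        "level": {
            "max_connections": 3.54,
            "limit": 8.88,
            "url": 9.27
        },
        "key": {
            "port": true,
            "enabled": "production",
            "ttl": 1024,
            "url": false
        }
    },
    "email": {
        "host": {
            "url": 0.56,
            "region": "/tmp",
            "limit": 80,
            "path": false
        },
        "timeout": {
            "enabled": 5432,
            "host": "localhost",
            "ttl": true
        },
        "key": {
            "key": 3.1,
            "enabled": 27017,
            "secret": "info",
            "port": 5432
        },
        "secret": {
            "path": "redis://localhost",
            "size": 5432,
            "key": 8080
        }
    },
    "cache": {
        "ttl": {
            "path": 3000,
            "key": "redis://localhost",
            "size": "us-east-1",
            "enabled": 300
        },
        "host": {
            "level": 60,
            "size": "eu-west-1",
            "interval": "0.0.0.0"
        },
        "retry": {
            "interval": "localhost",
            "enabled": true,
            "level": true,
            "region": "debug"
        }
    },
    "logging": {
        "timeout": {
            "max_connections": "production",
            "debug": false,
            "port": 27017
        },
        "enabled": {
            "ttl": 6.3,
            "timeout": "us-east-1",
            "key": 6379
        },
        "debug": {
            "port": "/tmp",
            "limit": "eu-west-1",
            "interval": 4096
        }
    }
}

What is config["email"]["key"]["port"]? 5432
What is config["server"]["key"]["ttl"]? 1024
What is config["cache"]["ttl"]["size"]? "us-east-1"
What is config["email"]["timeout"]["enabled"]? 5432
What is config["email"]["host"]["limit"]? 80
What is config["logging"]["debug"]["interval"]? 4096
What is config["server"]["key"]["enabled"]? "production"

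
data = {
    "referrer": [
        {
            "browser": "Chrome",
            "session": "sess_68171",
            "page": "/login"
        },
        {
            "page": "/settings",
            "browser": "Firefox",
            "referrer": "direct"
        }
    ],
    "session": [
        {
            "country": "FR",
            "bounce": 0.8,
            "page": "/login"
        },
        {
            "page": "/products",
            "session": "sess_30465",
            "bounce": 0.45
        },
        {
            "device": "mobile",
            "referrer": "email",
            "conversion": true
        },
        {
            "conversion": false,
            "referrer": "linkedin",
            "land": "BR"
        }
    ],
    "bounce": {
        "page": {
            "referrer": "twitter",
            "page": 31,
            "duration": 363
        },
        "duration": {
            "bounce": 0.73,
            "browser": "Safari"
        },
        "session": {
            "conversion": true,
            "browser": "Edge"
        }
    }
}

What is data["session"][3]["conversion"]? False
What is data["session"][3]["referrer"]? "linkedin"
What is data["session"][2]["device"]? "mobile"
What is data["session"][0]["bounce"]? 0.8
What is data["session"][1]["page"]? "/products"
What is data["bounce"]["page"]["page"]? 31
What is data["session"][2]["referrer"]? "email"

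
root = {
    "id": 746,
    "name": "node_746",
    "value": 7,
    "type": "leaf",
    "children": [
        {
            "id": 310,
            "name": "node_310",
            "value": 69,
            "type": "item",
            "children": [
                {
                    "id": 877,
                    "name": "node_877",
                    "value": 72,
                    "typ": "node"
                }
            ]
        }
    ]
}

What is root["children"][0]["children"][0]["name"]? "node_877"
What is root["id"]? 746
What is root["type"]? "leaf"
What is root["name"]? "node_746"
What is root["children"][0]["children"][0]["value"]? 72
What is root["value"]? 7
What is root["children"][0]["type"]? "item"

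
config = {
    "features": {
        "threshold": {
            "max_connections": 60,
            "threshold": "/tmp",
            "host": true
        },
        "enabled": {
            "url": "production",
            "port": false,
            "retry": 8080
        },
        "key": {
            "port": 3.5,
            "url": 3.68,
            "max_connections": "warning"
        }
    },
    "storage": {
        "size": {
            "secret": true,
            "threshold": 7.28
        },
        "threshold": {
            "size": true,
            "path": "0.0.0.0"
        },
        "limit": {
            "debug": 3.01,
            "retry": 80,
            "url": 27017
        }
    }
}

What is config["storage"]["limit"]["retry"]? 80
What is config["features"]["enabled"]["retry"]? 8080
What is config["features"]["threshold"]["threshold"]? "/tmp"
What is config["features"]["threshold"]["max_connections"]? 60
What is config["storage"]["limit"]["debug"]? 3.01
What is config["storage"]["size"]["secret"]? True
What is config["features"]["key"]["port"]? 3.5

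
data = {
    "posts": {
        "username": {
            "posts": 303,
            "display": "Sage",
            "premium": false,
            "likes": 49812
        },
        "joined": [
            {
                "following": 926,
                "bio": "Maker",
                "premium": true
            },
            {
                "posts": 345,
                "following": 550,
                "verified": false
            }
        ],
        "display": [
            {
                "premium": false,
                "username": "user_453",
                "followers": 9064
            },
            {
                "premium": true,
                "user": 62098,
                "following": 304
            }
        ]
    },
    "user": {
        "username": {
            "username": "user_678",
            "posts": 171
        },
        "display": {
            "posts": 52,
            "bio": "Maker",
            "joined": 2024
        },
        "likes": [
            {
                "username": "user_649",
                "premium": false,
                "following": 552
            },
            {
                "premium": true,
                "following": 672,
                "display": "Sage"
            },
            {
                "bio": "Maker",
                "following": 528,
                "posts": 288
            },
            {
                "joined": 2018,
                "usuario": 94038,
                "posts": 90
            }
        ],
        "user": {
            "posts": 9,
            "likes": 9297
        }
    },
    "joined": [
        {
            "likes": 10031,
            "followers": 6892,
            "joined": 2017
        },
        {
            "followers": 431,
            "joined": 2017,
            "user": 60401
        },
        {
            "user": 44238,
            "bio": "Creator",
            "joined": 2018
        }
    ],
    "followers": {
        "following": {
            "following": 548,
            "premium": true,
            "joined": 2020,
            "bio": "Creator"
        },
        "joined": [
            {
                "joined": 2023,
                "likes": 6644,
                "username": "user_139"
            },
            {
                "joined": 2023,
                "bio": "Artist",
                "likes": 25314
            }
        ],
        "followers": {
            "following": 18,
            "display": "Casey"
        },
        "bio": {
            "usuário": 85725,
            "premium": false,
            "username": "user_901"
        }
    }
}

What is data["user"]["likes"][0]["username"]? "user_649"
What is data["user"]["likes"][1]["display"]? "Sage"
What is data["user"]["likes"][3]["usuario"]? 94038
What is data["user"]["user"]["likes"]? 9297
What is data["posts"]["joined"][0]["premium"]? True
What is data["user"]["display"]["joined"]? 2024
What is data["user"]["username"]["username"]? "user_678"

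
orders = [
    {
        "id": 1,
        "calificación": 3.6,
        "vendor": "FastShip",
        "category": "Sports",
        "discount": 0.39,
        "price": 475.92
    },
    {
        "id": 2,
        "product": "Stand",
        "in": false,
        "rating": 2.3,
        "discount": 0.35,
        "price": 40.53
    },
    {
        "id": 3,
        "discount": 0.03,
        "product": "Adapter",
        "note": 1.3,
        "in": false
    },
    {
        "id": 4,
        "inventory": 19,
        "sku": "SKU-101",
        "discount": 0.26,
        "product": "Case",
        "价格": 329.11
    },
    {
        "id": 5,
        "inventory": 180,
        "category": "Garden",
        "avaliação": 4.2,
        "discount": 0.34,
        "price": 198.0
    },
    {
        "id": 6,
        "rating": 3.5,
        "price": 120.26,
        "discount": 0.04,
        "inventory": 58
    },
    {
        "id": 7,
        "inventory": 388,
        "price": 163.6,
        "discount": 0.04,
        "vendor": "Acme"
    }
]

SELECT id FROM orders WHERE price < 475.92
[2, 5, 6, 7]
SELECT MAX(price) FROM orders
475.92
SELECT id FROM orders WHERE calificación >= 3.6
[1]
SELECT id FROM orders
[1, 2, 3, 4, 5, 6, 7]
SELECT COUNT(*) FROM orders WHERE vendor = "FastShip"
1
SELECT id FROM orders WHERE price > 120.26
[1, 5, 7]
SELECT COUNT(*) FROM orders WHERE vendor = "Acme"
1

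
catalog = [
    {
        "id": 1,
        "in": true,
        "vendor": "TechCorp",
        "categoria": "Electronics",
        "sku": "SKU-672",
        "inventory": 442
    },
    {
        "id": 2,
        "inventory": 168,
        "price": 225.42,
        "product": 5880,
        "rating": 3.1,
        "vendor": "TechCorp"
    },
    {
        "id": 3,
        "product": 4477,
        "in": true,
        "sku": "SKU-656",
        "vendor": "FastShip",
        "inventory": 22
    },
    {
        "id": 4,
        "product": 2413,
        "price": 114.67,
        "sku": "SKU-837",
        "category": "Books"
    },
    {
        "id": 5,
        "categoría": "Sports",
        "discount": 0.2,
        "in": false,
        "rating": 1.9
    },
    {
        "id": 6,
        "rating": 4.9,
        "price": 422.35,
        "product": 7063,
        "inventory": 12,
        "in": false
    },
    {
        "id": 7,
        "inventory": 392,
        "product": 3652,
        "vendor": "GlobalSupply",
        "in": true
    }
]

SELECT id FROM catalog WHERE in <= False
[5, 6]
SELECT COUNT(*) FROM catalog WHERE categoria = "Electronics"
1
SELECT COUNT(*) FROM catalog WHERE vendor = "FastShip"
1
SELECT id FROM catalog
[1, 2, 3, 4, 5, 6, 7]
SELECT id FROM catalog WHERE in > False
[1, 3, 7]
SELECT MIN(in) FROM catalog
False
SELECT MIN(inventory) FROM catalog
12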